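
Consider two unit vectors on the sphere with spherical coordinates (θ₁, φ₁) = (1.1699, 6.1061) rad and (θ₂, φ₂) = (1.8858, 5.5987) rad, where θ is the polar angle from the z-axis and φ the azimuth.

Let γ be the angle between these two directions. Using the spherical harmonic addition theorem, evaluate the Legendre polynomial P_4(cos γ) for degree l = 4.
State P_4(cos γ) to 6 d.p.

-0.427767

Addition theorem: P_4(cos γ) = (4π/9) Σ_m Y*_{lm}(Ω₁) Y_{lm}(Ω₂), m = −4…4:
  term(m=-4) = -0.05093 + 0.10312j   from Y*(Ω₁)=0.24151 - 0.20689j, Y(Ω₂)=-0.33259 + 0.14205j
  term(m=-3) = -0.00617 - 0.12692j   from Y*(Ω₁)=0.32869 - 0.19314j, Y(Ω₂)=0.15471 - 0.29524j
  term(m=-2) = -0.00098 - 0.00158j   from Y*(Ω₁)=0.01756 - 0.00649j, Y(Ω₂)=-0.01989 - 0.09720j
  term(m=-1) = -0.09322 - 0.05182j   from Y*(Ω₁)=-0.32360 + 0.05791j, Y(Ω₂)=0.25136 + 0.20514j
  term(m=+0) = -0.00375 + 0.00000j   from Y*(Ω₁)=-0.08008 + 0.00000j, Y(Ω₂)=0.04684 + 0.00000j
  term(m=+1) = -0.09322 + 0.05182j   from Y*(Ω₁)=0.32360 + 0.05791j, Y(Ω₂)=-0.25136 + 0.20514j
  term(m=+2) = -0.00098 + 0.00158j   from Y*(Ω₁)=0.01756 + 0.00649j, Y(Ω₂)=-0.01989 + 0.09720j
  term(m=+3) = -0.00617 + 0.12692j   from Y*(Ω₁)=-0.32869 - 0.19314j, Y(Ω₂)=-0.15471 - 0.29524j
  term(m=+4) = -0.05093 - 0.10312j   from Y*(Ω₁)=0.24151 + 0.20689j, Y(Ω₂)=-0.33259 - 0.14205j
Σ over m = -0.30637 + 0.00000j; ×(4π/9) → -0.42777 + 0.00000j. Real part: -0.427767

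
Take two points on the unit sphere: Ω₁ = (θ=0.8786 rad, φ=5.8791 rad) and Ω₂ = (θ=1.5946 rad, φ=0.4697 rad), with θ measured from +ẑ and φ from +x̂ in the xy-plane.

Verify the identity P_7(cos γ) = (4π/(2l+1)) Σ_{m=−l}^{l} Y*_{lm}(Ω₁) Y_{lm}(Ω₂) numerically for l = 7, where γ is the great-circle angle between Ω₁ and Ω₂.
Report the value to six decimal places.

0.178521

Addition theorem: P_7(cos γ) = (4π/15) Σ_m Y*_{lm}(Ω₁) Y_{lm}(Ω₂), m = −7…7:
  term(m=-7) = +0.039438+0.006635i   from Y*(Ω₁)=-0.076243-0.024675i, Y(Ω₂)=-0.493717+0.072754i
  term(m=-6) = -0.005590-0.009533i   from Y*(Ω₁)=-0.187363-0.163365i, Y(Ω₂)=+0.042152+0.014128i
  term(m=-5) = +0.052199-0.145956i   from Y*(Ω₁)=-0.185236-0.383830i, Y(Ω₂)=+0.255196+0.259154i
  term(m=-4) = -0.018497+0.006827i   from Y*(Ω₁)=-0.017193-0.377232i, Y(Ω₂)=-0.015829-0.049756i
  term(m=-3) = +0.002255+0.001292i   from Y*(Ω₁)=-0.002784+0.007430i, Y(Ω₂)=+0.052723-0.323218i
  term(m=-2) = -0.003518-0.019693i   from Y*(Ω₁)=-0.248574+0.260162i, Y(Ω₂)=-0.032817+0.044877i
  term(m=-1) = +0.031231-0.037305i   from Y*(Ω₁)=-0.142280+0.060841i, Y(Ω₂)=-0.280358+0.142306i
  term(m=+0) = +0.018057+0.000000i   from Y*(Ω₁)=+0.319054-0.000000i, Y(Ω₂)=+0.056595+0.000000i
  term(m=+1) = +0.031231+0.037305i   from Y*(Ω₁)=+0.142280+0.060841i, Y(Ω₂)=+0.280358+0.142306i
  term(m=+2) = -0.003518+0.019693i   from Y*(Ω₁)=-0.248574-0.260162i, Y(Ω₂)=-0.032817-0.044877i
  term(m=+3) = +0.002255-0.001292i   from Y*(Ω₁)=+0.002784+0.007430i, Y(Ω₂)=-0.052723-0.323218i
  term(m=+4) = -0.018497-0.006827i   from Y*(Ω₁)=-0.017193+0.377232i, Y(Ω₂)=-0.015829+0.049756i
  term(m=+5) = +0.052199+0.145956i   from Y*(Ω₁)=+0.185236-0.383830i, Y(Ω₂)=-0.255196+0.259154i
  term(m=+6) = -0.005590+0.009533i   from Y*(Ω₁)=-0.187363+0.163365i, Y(Ω₂)=+0.042152-0.014128i
  term(m=+7) = +0.039438-0.006635i   from Y*(Ω₁)=+0.076243-0.024675i, Y(Ω₂)=+0.493717+0.072754i
Total Σ_m = +0.213093+0.000000i. Multiply by 0.837758: +0.178521+0.000000i. P_7(cos γ) = 0.178521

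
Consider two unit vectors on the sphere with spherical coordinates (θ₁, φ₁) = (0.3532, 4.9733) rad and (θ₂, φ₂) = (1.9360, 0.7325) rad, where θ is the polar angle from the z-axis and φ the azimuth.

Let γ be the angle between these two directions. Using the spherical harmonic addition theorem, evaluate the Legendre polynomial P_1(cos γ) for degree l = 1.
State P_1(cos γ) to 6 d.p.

-0.481874

Expand P_1 via completeness: Σ_{m} conj(Y_{1,m}) at Ω₁ times Y_{1,m} at Ω₂ —
  m=-1: Y*=(0.030828, -0.115462)  Y=(0.239936, -0.215805)  product (-0.017521, -0.034356)
  m=+0: Y*=(0.458441, -0.000000)  Y=(-0.174499, 0.000000)  product (-0.079998, 0.000000)
  m=+1: Y*=(-0.030828, -0.115462)  Y=(-0.239936, -0.215805)  product (-0.017521, 0.034356)
Accumulated sum (-0.115039, 0.000000); after 4π/(2l+1) scaling, (-0.481874, 0.000000) ⇒ P_1 = -0.481874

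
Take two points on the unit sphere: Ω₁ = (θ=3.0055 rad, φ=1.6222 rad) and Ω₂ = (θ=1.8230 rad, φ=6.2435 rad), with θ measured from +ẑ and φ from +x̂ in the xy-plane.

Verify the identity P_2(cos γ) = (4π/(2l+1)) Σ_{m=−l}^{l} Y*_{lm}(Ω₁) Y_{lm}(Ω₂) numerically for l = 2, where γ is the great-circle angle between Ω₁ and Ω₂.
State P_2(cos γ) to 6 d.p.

-0.416965

Expand P_2 via completeness: Σ_{m} conj(Y_{2,m}) at Ω₁ times Y_{2,m} at Ω₂ —
  m=-2: Y*=-0.007073-0.000730i  Y=+0.361081+0.028720i  product -0.002533-0.000467i
  m=-1: Y*=+0.005336-0.103708i  Y=-0.186535-0.007407i  product -0.001763+0.019306i
  m=+0: Y*=+0.613367-0.000000i  Y=-0.256474+0.000000i  product -0.157312+0.000000i
  m=+1: Y*=-0.005336-0.103708i  Y=+0.186535-0.007407i  product -0.001763-0.019306i
  m=+2: Y*=-0.007073+0.000730i  Y=+0.361081-0.028720i  product -0.002533+0.000467i
Accumulated sum -0.165905-0.000000i; after 4π/(2l+1) scaling, -0.416965-0.000000i ⇒ P_2 = -0.416965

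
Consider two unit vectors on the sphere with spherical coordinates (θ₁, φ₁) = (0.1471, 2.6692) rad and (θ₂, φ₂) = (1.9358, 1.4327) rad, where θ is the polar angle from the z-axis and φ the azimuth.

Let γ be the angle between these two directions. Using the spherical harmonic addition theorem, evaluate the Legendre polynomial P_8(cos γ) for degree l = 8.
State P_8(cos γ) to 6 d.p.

Term-by-term m-sum for l=8 (normalisation 4π/17 = 0.739198):
  m=-8: (-0.000000, 0.000000) × (0.134268, 0.266948) = (-0.000000, -0.000000)  (running Σ = (-0.000000, -0.000000))
  m=-7: (0.000003, -0.000000) × (0.375895, -0.259445) = (0.000001, -0.000001)  (running Σ = (0.000001, -0.000001))
  m=-6: (-0.000049, -0.000015) × (-0.154034, -0.167946) = (0.000005, 0.000011)  (running Σ = (0.000006, 0.000010))
  m=-5: (0.000452, 0.000447) × (0.143158, -0.173284) = (0.000142, -0.000014)  (running Σ = (0.000148, -0.000005))
  m=-4: (-0.001849, -0.005604) × (-0.275740, -0.169964) = (-0.000442, 0.001859)  (running Σ = (-0.000295, 0.001855))
  m=-3: (-0.006203, 0.040062) × (0.032772, -0.074527) = (0.002782, 0.001775)  (running Σ = (0.002488, 0.003630))
  m=-2: (0.115098, -0.159190) × (-0.319241, -0.090485) = (-0.051148, 0.040405)  (running Σ = (-0.048660, 0.044035))
  m=-1: (-0.529374, 0.270499) × (0.002538, -0.018258) = (0.003596, 0.010352)  (running Σ = (-0.045065, 0.054387))
  m=0: (0.751977, -0.000000) × (-0.328836, 0.000000) = (-0.247277, 0.000000)  (running Σ = (-0.292342, 0.054387))
  m=1: (0.529374, 0.270499) × (-0.002538, -0.018258) = (0.003596, -0.010352)  (running Σ = (-0.288746, 0.044035))
  m=2: (0.115098, 0.159190) × (-0.319241, 0.090485) = (-0.051148, -0.040405)  (running Σ = (-0.339895, 0.003630))
  m=3: (0.006203, 0.040062) × (-0.032772, -0.074527) = (0.002782, -0.001775)  (running Σ = (-0.337112, 0.001855))
  m=4: (-0.001849, 0.005604) × (-0.275740, 0.169964) = (-0.000442, -0.001859)  (running Σ = (-0.337555, -0.000005))
  m=5: (-0.000452, 0.000447) × (-0.143158, -0.173284) = (0.000142, 0.000014)  (running Σ = (-0.337413, 0.000010))
  m=6: (-0.000049, 0.000015) × (-0.154034, 0.167946) = (0.000005, -0.000011)  (running Σ = (-0.337408, -0.000001))
  m=7: (-0.000003, -0.000000) × (-0.375895, -0.259445) = (0.000001, 0.000001)  (running Σ = (-0.337407, -0.000000))
  m=8: (-0.000000, -0.000000) × (0.134268, -0.266948) = (-0.000000, 0.000000)  (running Σ = (-0.337407, -0.000000))
Total Σ_m = (-0.337407, -0.000000). Multiply by 0.739198: (-0.249410, -0.000000). P_8(cos γ) = -0.249410

-0.249410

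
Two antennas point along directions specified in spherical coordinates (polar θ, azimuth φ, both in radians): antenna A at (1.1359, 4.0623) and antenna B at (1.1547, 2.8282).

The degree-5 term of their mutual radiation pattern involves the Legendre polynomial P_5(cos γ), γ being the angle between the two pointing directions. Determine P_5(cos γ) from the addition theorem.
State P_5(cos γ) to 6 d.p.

0.201898

Expand P_5 via completeness: Σ_{m} conj(Y_{5,m}) at Ω₁ times Y_{5,m} at Ω₂ —
  m=-5: Y*=0.03094 + 0.28307j  Y=-0.00114 - 0.29715j  product 0.08408 - 0.00951j
  m=-4: Y*=-0.35853 - 0.21552j  Y=0.12953 + 0.39452j  product 0.03859 - 0.16936j
  m=-3: Y*=0.14323 - 0.05712j  Y=-0.07342 - 0.10057j  product -0.01626 - 0.01021j
  m=-2: Y*=0.07339 - 0.26455j  Y=-0.23667 - 0.17140j  product -0.06271 + 0.05003j
  m=-1: Y*=0.14476 + 0.19039j  Y=0.20252 + 0.06563j  product 0.01682 + 0.04806j
  m=+0: Y*=0.22466 + 0.00000j  Y=0.24796 + 0.00000j  product 0.05571 + 0.00000j
  m=+1: Y*=-0.14476 + 0.19039j  Y=-0.20252 + 0.06563j  product 0.01682 - 0.04806j
  m=+2: Y*=0.07339 + 0.26455j  Y=-0.23667 + 0.17140j  product -0.06271 - 0.05003j
  m=+3: Y*=-0.14323 - 0.05712j  Y=0.07342 - 0.10057j  product -0.01626 + 0.01021j
  m=+4: Y*=-0.35853 + 0.21552j  Y=0.12953 - 0.39452j  product 0.03859 + 0.16936j
  m=+5: Y*=-0.03094 + 0.28307j  Y=0.00114 - 0.29715j  product 0.08408 + 0.00951j
Σ over m = 0.17673 + 0.00000j; ×(4π/11) → 0.20190 + 0.00000j. Real part: 0.201898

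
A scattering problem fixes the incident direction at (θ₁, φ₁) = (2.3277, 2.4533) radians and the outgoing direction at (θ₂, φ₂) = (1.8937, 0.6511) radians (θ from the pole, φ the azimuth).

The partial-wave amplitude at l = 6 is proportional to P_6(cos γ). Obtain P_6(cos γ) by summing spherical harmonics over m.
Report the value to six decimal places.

Addition theorem: P_6(cos γ) = (4π/13) Σ_m Y*_{lm}(Ω₁) Y_{lm}(Ω₂), m = −6…6:
  term(m=-6) = -0.00454 - 0.02464j   from Y*(Ω₁)=-0.03923 + 0.05954j, Y(Ω₂)=-0.25346 + 0.24333j
  term(m=-5) = -0.08700 + 0.03820j   from Y*(Ω₁)=-0.22290 + 0.06892j, Y(Ω₂)=0.40463 - 0.04629j
  term(m=-4) = 0.00779 + 0.01035j   from Y*(Ω₁)=-0.38611 - 0.15800j, Y(Ω₂)=-0.02668 - 0.01589j
  term(m=-3) = -0.08020 + 0.09634j   from Y*(Ω₁)=-0.17820 - 0.33083j, Y(Ω₂)=-0.12451 - 0.30948j
  term(m=-2) = -0.00324 - 0.00162j   from Y*(Ω₁)=-0.00500 + 0.02540j, Y(Ω₂)=-0.03715 + 0.13495j
  term(m=-1) = 0.02447 - 0.10385j   from Y*(Ω₁)=-0.28728 + 0.23628j, Y(Ω₂)=-0.22816 + 0.17385j
  term(m=+0) = -0.01382 + 0.00000j   from Y*(Ω₁)=-0.08316 + 0.00000j, Y(Ω₂)=0.16622 + 0.00000j
  term(m=+1) = 0.02447 + 0.10385j   from Y*(Ω₁)=0.28728 + 0.23628j, Y(Ω₂)=0.22816 + 0.17385j
  term(m=+2) = -0.00324 + 0.00162j   from Y*(Ω₁)=-0.00500 - 0.02540j, Y(Ω₂)=-0.03715 - 0.13495j
  term(m=+3) = -0.08020 - 0.09634j   from Y*(Ω₁)=0.17820 - 0.33083j, Y(Ω₂)=0.12451 - 0.30948j
  term(m=+4) = 0.00779 - 0.01035j   from Y*(Ω₁)=-0.38611 + 0.15800j, Y(Ω₂)=-0.02668 + 0.01589j
  term(m=+5) = -0.08700 - 0.03820j   from Y*(Ω₁)=0.22290 + 0.06892j, Y(Ω₂)=-0.40463 - 0.04629j
  term(m=+6) = -0.00454 + 0.02464j   from Y*(Ω₁)=-0.03923 - 0.05954j, Y(Ω₂)=-0.25346 - 0.24333j
Σ over m = -0.29928 + 0.00000j; ×(4π/13) → -0.28929 + 0.00000j. Real part: -0.289293

-0.289293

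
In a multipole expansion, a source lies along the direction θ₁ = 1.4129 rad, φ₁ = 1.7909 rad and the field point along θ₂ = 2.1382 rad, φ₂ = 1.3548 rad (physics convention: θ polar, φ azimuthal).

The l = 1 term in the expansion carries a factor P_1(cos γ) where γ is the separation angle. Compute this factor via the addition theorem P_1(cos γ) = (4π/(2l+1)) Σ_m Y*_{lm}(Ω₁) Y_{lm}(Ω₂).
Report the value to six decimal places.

Term-by-term m-sum for l=1 (normalisation 4π/3 = 4.188790):
  m=-1: (-0.074494, 0.332965) × (0.062443, -0.284585) = (0.090105, 0.041991)  (running Σ = (0.090105, 0.041991))
  m=0: (0.076828, -0.000000) × (-0.262597, 0.000000) = (-0.020175, 0.000000)  (running Σ = (0.069930, 0.041991))
  m=1: (0.074494, 0.332965) × (-0.062443, -0.284585) = (0.090105, -0.041991)  (running Σ = (0.160035, 0.000000))
Accumulated sum (0.160035, 0.000000); after 4π/(2l+1) scaling, (0.670354, 0.000000) ⇒ P_1 = 0.670354

0.670354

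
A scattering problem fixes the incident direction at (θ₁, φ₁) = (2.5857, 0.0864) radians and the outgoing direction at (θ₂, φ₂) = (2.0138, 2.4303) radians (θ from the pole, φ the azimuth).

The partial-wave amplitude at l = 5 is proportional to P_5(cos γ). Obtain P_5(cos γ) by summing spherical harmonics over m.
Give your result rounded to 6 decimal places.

0.058162

Term-by-term m-sum for l=5 (normalisation 4π/11 = 1.142397):
  m=-5: +0.017248+0.007952i × +0.255686+0.112613i = +0.003515+0.003976i  (running Σ = +0.003515+0.003976i)
  m=-4: -0.090961-0.032750i × +0.400899-0.122443i = -0.040476-0.001992i  (running Σ = -0.036962+0.001983i)
  m=-3: +0.269952+0.071582i × +0.089023-0.141026i = +0.034127-0.031698i  (running Σ = -0.002835-0.029714i)
  m=-2: -0.459910-0.080273i × +0.039296+0.263194i = +0.003055-0.124200i  (running Σ = +0.000220-0.153914i)
  m=-1: +0.308361+0.026709i × +0.189262+0.163102i = +0.054005+0.055349i  (running Σ = +0.054224-0.098565i)
  m=0: +0.269108-0.000000i × -0.213803+0.000000i = -0.057536+0.000000i  (running Σ = -0.003312-0.098565i)
  m=1: -0.308361+0.026709i × -0.189262+0.163102i = +0.054005-0.055349i  (running Σ = +0.050693-0.153914i)
  m=2: -0.459910+0.080273i × +0.039296-0.263194i = +0.003055+0.124200i  (running Σ = +0.053747-0.029714i)
  m=3: -0.269952+0.071582i × -0.089023-0.141026i = +0.034127+0.031698i  (running Σ = +0.087874+0.001983i)
  m=4: -0.090961+0.032750i × +0.400899+0.122443i = -0.040476+0.001992i  (running Σ = +0.047398+0.003976i)
  m=5: -0.017248+0.007952i × -0.255686+0.112613i = +0.003515-0.003976i  (running Σ = +0.050913-0.000000i)
Accumulated sum +0.050913-0.000000i; after 4π/(2l+1) scaling, +0.058162-0.000000i ⇒ P_5 = 0.058162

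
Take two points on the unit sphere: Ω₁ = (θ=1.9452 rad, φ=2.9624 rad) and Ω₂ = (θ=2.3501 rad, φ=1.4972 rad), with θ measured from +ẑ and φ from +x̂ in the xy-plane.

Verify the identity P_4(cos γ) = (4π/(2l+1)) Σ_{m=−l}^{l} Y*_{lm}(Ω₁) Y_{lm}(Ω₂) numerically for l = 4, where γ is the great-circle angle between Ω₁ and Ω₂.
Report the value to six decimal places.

Term-by-term m-sum for l=4 (normalisation 4π/9 = 1.396263):
  m=-4: 0.25036 - 0.21816j × 0.10847 + 0.03289j = 0.03433 - 0.01543j  (running Σ = 0.03433 - 0.01543j)
  m=-3: 0.31701 - 0.18898j × 0.06936 - 0.30902j = -0.03641 - 0.11107j  (running Σ = -0.00208 - 0.12650j)
  m=-2: -0.01730 + 0.00648j × -0.41153 - 0.06102j = 0.00752 - 0.00161j  (running Σ = 0.00543 - 0.12811j)
  m=-1: -0.32701 + 0.05923j × -0.00795 + 0.10788j = -0.00379 - 0.03575j  (running Σ = 0.00165 - 0.16386j)
  m=0: -0.04087 + 0.00000j × -0.34689 + 0.00000j = 0.01418 + 0.00000j  (running Σ = 0.01582 - 0.16386j)
  m=1: 0.32701 + 0.05923j × 0.00795 + 0.10788j = -0.00379 + 0.03575j  (running Σ = 0.01203 - 0.12811j)
  m=2: -0.01730 - 0.00648j × -0.41153 + 0.06102j = 0.00752 + 0.00161j  (running Σ = 0.01955 - 0.12650j)
  m=3: -0.31701 - 0.18898j × -0.06936 - 0.30902j = -0.03641 + 0.11107j  (running Σ = -0.01686 - 0.01543j)
  m=4: 0.25036 + 0.21816j × 0.10847 - 0.03289j = 0.03433 + 0.01543j  (running Σ = 0.01747 + 0.00000j)
Σ over m = 0.01747 + 0.00000j; ×(4π/9) → 0.02439 + 0.00000j. Real part: 0.024392

0.024392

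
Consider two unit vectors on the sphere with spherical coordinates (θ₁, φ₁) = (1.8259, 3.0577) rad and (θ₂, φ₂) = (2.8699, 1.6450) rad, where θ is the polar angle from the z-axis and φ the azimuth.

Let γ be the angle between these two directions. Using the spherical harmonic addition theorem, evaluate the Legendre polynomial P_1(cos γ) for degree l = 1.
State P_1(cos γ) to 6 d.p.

Term-by-term m-sum for l=1 (normalisation 4π/3 = 4.188790):
  m=-1: Y*=(-0.333137, 0.028014)  Y=(-0.006874, -0.092462)  product (0.004880, 0.030610)
  m=+0: Y*=(-0.123297, -0.000000)  Y=(-0.470680, 0.000000)  product (0.058033, 0.000000)
  m=+1: Y*=(0.333137, 0.028014)  Y=(0.006874, -0.092462)  product (0.004880, -0.030610)
Total Σ_m = (0.067793, 0.000000). Multiply by 4.188790: (0.283972, 0.000000). P_1(cos γ) = 0.283972

0.283972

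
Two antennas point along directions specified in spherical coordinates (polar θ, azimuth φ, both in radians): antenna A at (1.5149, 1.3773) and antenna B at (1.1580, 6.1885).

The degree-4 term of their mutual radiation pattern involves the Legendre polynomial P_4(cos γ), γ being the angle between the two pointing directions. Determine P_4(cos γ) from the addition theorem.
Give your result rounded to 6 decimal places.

0.328129

Term-by-term m-sum for l=4 (normalisation 4π/9 = 1.396263):
  term(m=-4) = +0.126450-0.052755i   from Y*(Ω₁)=+0.314496-0.307398i, Y(Ω₂)=+0.289474+0.115197i
  term(m=-3) = -0.007846-0.025689i   from Y*(Ω₁)=-0.038171-0.058199i, Y(Ω₂)=+0.370467+0.108158i
  term(m=-2) = +0.011363-0.002275i   from Y*(Ω₁)=+0.302071-0.123107i, Y(Ω₂)=+0.034893+0.006688i
  term(m=-1) = +0.002525+0.025471i   from Y*(Ω₁)=-0.015112-0.077123i, Y(Ω₂)=-0.324232-0.030792i
  term(m=+0) = -0.029978+0.000000i   from Y*(Ω₁)=+0.307488-0.000000i, Y(Ω₂)=-0.097495+0.000000i
  term(m=+1) = +0.002525-0.025471i   from Y*(Ω₁)=+0.015112-0.077123i, Y(Ω₂)=+0.324232-0.030792i
  term(m=+2) = +0.011363+0.002275i   from Y*(Ω₁)=+0.302071+0.123107i, Y(Ω₂)=+0.034893-0.006688i
  term(m=+3) = -0.007846+0.025689i   from Y*(Ω₁)=+0.038171-0.058199i, Y(Ω₂)=-0.370467+0.108158i
  term(m=+4) = +0.126450+0.052755i   from Y*(Ω₁)=+0.314496+0.307398i, Y(Ω₂)=+0.289474-0.115197i
Total Σ_m = +0.235005+0.000000i. Multiply by 1.396263: +0.328129+0.000000i. P_4(cos γ) = 0.328129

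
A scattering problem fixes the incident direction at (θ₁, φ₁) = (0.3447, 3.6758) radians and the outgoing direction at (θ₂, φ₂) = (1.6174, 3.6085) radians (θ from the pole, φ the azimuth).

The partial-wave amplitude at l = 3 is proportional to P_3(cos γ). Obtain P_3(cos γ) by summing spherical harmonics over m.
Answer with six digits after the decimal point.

Term-by-term m-sum for l=3 (normalisation 4π/7 = 1.795196):
  m=-3: (0.000512, -0.016090) × (-0.070388, 0.409866) = (0.006559, 0.001343)  (running Σ = (0.006559, 0.001343))
  m=-2: (0.052886, 0.096261) × (-0.028256, 0.038191) = (-0.005171, -0.000700)  (running Σ = (0.001388, 0.000642))
  m=-1: (-0.322304, -0.190669) × (0.285147, -0.143737) = (-0.119310, -0.008042)  (running Σ = (-0.117922, -0.007399))
  m=0: (0.501925, -0.000000) × (0.051967, 0.000000) = (0.026083, 0.000000)  (running Σ = (-0.091839, -0.007399))
  m=1: (0.322304, -0.190669) × (-0.285147, -0.143737) = (-0.119310, 0.008042)  (running Σ = (-0.211149, 0.000642))
  m=2: (0.052886, -0.096261) × (-0.028256, -0.038191) = (-0.005171, 0.000700)  (running Σ = (-0.216320, 0.001343))
  m=3: (-0.000512, -0.016090) × (0.070388, 0.409866) = (0.006559, -0.001343)  (running Σ = (-0.209761, 0.000000))
Total Σ_m = (-0.209761, 0.000000). Multiply by 1.795196: (-0.376562, 0.000000). P_3(cos γ) = -0.376562

-0.376562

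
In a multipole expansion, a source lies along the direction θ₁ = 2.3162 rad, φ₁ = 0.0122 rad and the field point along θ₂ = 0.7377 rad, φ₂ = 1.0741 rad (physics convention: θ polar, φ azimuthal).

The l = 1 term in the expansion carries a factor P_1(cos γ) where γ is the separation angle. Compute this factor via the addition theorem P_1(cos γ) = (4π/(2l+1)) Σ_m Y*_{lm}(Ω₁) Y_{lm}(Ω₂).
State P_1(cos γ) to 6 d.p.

Summing Y*_{l m}(θ₁,φ₁)·Y_{l m}(θ₂,φ₂) over m ∈ [−1, 1]; prefactor 4π/(2·1+1) = 4.188790:
  m=-1: Y*=+0.253855+0.003097i  Y=+0.110732-0.204295i  product +0.028743-0.051518i
  m=+0: Y*=-0.331404-0.000000i  Y=+0.361574+0.000000i  product -0.119827-0.000000i
  m=+1: Y*=-0.253855+0.003097i  Y=-0.110732-0.204295i  product +0.028743+0.051518i
Accumulated sum -0.062342+0.000000i; after 4π/(2l+1) scaling, -0.261136+0.000000i ⇒ P_1 = -0.261136

-0.261136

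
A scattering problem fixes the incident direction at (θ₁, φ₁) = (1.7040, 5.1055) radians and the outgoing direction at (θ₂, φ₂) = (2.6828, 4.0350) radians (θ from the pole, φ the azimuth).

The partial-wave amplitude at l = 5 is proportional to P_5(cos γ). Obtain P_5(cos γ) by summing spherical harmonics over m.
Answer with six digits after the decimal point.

Expand P_5 via completeness: Σ_{m} conj(Y_{5,m}) at Ω₁ times Y_{5,m} at Ω₂ —
  m=-5: 0.40979 + 0.17073j × 0.00192 - 0.00767j = 0.00210 - 0.00282j  (running Σ = 0.00210 - 0.00282j)
  m=-4: 0.00031 - 0.18811j × 0.04597 - 0.02120j = -0.00397 - 0.00865j  (running Σ = -0.00188 - 0.01147j)
  m=-3: 0.26192 - 0.10811j × 0.16776 + 0.08340j = 0.05296 + 0.00371j  (running Σ = 0.05108 - 0.00776j)
  m=-2: -0.14795 - 0.14820j × 0.09017 + 0.41091j = 0.04756 - 0.07416j  (running Σ = 0.09864 - 0.08192j)
  m=-1: 0.09237 - 0.22274j × -0.29481 + 0.36652j = 0.05441 + 0.09952j  (running Σ = 0.15304 + 0.01760j)
  m=0: -0.21411 + 0.00000j × 0.05871 + 0.00000j = -0.01257 + 0.00000j  (running Σ = 0.14047 + 0.01760j)
  m=1: -0.09237 - 0.22274j × 0.29481 + 0.36652j = 0.05441 - 0.09952j  (running Σ = 0.19488 - 0.08192j)
  m=2: -0.14795 + 0.14820j × 0.09017 - 0.41091j = 0.04756 + 0.07416j  (running Σ = 0.24243 - 0.00776j)
  m=3: -0.26192 - 0.10811j × -0.16776 + 0.08340j = 0.05296 - 0.00371j  (running Σ = 0.29539 - 0.01147j)
  m=4: 0.00031 + 0.18811j × 0.04597 + 0.02120j = -0.00397 + 0.00865j  (running Σ = 0.29142 - 0.00282j)
  m=5: -0.40979 + 0.17073j × -0.00192 - 0.00767j = 0.00210 + 0.00282j  (running Σ = 0.29351 + 0.00000j)
Total Σ_m = 0.29351 + 0.00000j. Multiply by 1.142397: 0.33531 + 0.00000j. P_5(cos γ) = 0.335311

0.335311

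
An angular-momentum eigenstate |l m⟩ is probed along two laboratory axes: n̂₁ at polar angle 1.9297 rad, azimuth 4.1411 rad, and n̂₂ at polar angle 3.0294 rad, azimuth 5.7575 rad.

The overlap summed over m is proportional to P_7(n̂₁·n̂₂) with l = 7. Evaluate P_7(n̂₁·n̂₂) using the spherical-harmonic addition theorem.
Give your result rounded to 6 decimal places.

-0.143886

Expand P_7 via completeness: Σ_{m} conj(Y_{7,m}) at Ω₁ times Y_{7,m} at Ω₂ —
  term(m=-7) = (0.000000, 0.000000)   from Y*(Ω₁)=(-0.238489, -0.206388), Y(Ω₂)=(-0.000000, -0.000000)
  term(m=-6) = (-0.000002, 0.000000)   from Y*(Ω₁)=(-0.424714, 0.124957), Y(Ω₂)=(0.000004, 0.000000)
  term(m=-5) = (-0.000003, -0.000012)   from Y*(Ω₁)=(-0.044847, 0.152990), Y(Ω₂)=(-0.000067, 0.000038)
  term(m=-4) = (-0.000307, 0.000057)   from Y*(Ω₁)=(-0.181179, -0.208939), Y(Ω₂)=(0.000572, -0.000971)
  term(m=-3) = (-0.000441, -0.003201)   from Y*(Ω₁)=(-0.266582, 0.038402), Y(Ω₂)=(-0.000075, 0.011995)
  term(m=-2) = (-0.015444, 0.001413)   from Y*(Ω₁)=(0.072126, -0.158009), Y(Ω₂)=(-0.044320, -0.077510)
  term(m=-1) = (-0.005639, -0.123570)   from Y*(Ω₁)=(-0.159315, -0.247849), Y(Ω₂)=(0.363150, 0.210676)
  term(m=+0) = (-0.128082, 0.000000)   from Y*(Ω₁)=(0.141021, -0.000000), Y(Ω₂)=(-0.908241, 0.000000)
  term(m=+1) = (-0.005639, 0.123570)   from Y*(Ω₁)=(0.159315, -0.247849), Y(Ω₂)=(-0.363150, 0.210676)
  term(m=+2) = (-0.015444, -0.001413)   from Y*(Ω₁)=(0.072126, 0.158009), Y(Ω₂)=(-0.044320, 0.077510)
  term(m=+3) = (-0.000441, 0.003201)   from Y*(Ω₁)=(0.266582, 0.038402), Y(Ω₂)=(0.000075, 0.011995)
  term(m=+4) = (-0.000307, -0.000057)   from Y*(Ω₁)=(-0.181179, 0.208939), Y(Ω₂)=(0.000572, 0.000971)
  term(m=+5) = (-0.000003, 0.000012)   from Y*(Ω₁)=(0.044847, 0.152990), Y(Ω₂)=(0.000067, 0.000038)
  term(m=+6) = (-0.000002, -0.000000)   from Y*(Ω₁)=(-0.424714, -0.124957), Y(Ω₂)=(0.000004, -0.000000)
  term(m=+7) = (0.000000, -0.000000)   from Y*(Ω₁)=(0.238489, -0.206388), Y(Ω₂)=(0.000000, -0.000000)
Total Σ_m = (-0.171751, 0.000000). Multiply by 0.837758: (-0.143886, 0.000000). P_7(cos γ) = -0.143886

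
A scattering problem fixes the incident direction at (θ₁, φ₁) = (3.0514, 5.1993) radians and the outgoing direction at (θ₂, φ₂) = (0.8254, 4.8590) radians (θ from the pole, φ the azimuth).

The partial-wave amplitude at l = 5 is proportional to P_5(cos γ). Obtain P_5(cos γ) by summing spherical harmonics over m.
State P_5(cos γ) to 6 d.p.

0.184802

Expand P_5 via completeness: Σ_{m} conj(Y_{5,m}) at Ω₁ times Y_{5,m} at Ω₂ —
  m=-5: Y*=0.00000 + 0.00000j  Y=0.06654 + 0.07389j  product -0.00000 + 0.00000j
  m=-4: Y*=0.00004 - 0.00009j  Y=0.24175 - 0.16062j  product -0.00001 - 0.00003j
  m=-3: Y*=-0.00199 + 0.00022j  Y=-0.18354 - 0.39002j  product 0.00045 + 0.00074j
  m=-2: Y*=0.01521 + 0.02237j  Y=-0.22587 + 0.06819j  product -0.00496 - 0.00402j
  m=-1: Y*=0.10494 - 0.19821j  Y=-0.03425 - 0.23194j  product -0.04957 - 0.01755j
  m=+0: Y*=-0.87937 + 0.00000j  Y=-0.30696 + 0.00000j  product 0.26993 + 0.00000j
  m=+1: Y*=-0.10494 - 0.19821j  Y=0.03425 - 0.23194j  product -0.04957 + 0.01755j
  m=+2: Y*=0.01521 - 0.02237j  Y=-0.22587 - 0.06819j  product -0.00496 + 0.00402j
  m=+3: Y*=0.00199 + 0.00022j  Y=0.18354 - 0.39002j  product 0.00045 - 0.00074j
  m=+4: Y*=0.00004 + 0.00009j  Y=0.24175 + 0.16062j  product -0.00001 + 0.00003j
  m=+5: Y*=-0.00000 + 0.00000j  Y=-0.06654 + 0.07389j  product -0.00000 - 0.00000j
Accumulated sum 0.16177 + 0.00000j; after 4π/(2l+1) scaling, 0.18480 + 0.00000j ⇒ P_5 = 0.184802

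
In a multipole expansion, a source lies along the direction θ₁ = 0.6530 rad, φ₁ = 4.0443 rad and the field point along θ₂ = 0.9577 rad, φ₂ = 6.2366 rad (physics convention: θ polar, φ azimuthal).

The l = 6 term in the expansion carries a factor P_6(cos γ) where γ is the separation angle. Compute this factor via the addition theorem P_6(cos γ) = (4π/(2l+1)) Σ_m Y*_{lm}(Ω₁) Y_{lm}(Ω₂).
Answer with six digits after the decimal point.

Addition theorem: P_6(cos γ) = (4π/13) Σ_m Y*_{lm}(Ω₁) Y_{lm}(Ω₂), m = −6…6:
  term(m=-6) = +0.002925-0.001947i   from Y*(Ω₁)=+0.015726-0.018525i, Y(Ω₂)=+0.138976+0.039890i
  term(m=-5) = -0.001321+0.038755i   from Y*(Ω₁)=+0.021739+0.107876i, Y(Ω₂)=+0.342861+0.081338i
  term(m=-4) = -0.096541-0.074244i   from Y*(Ω₁)=-0.257549-0.130579i, Y(Ω₂)=+0.414461+0.078138i
  term(m=-3) = +0.057598-0.017421i   from Y*(Ω₁)=+0.414844-0.192002i, Y(Ω₂)=+0.130354+0.018337i
  term(m=-2) = +0.031441-0.092458i   from Y*(Ω₁)=-0.077642+0.324834i, Y(Ω₂)=-0.291134-0.027204i
  term(m=-1) = -0.023388-0.032657i   from Y*(Ω₁)=+0.097586+0.123660i, Y(Ω₂)=-0.254712-0.011874i
  term(m=+0) = -0.089579-0.000000i   from Y*(Ω₁)=-0.389487-0.000000i, Y(Ω₂)=+0.229993+0.000000i
  term(m=+1) = -0.023388+0.032657i   from Y*(Ω₁)=-0.097586+0.123660i, Y(Ω₂)=+0.254712-0.011874i
  term(m=+2) = +0.031441+0.092458i   from Y*(Ω₁)=-0.077642-0.324834i, Y(Ω₂)=-0.291134+0.027204i
  term(m=+3) = +0.057598+0.017421i   from Y*(Ω₁)=-0.414844-0.192002i, Y(Ω₂)=-0.130354+0.018337i
  term(m=+4) = -0.096541+0.074244i   from Y*(Ω₁)=-0.257549+0.130579i, Y(Ω₂)=+0.414461-0.078138i
  term(m=+5) = -0.001321-0.038755i   from Y*(Ω₁)=-0.021739+0.107876i, Y(Ω₂)=-0.342861+0.081338i
  term(m=+6) = +0.002925+0.001947i   from Y*(Ω₁)=+0.015726+0.018525i, Y(Ω₂)=+0.138976-0.039890i
Accumulated sum -0.148153-0.000000i; after 4π/(2l+1) scaling, -0.143211-0.000000i ⇒ P_6 = -0.143211

-0.143211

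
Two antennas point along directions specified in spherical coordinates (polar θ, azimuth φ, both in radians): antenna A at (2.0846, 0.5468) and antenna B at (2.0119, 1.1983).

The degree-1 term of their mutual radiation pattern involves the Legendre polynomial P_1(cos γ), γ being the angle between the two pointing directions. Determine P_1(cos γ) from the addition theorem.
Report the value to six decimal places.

0.836055

Term-by-term m-sum for l=1 (normalisation 4π/3 = 4.188790):
  [-1]  conj(Y_{1,-1})(Ω₁) = (0.257013, 0.156447) ; Y_{1,-1}(Ω₂) = (0.113704, -0.290998) ; Δ = (0.074749, -0.057002)
  [+0]  conj(Y_{1,0})(Ω₁) = (-0.240145, -0.000000) ; Y_{1,0}(Ω₂) = (-0.208603, 0.000000) ; Δ = (0.050095, 0.000000)
  [+1]  conj(Y_{1,1})(Ω₁) = (-0.257013, 0.156447) ; Y_{1,1}(Ω₂) = (-0.113704, -0.290998) ; Δ = (0.074749, 0.057002)
Accumulated sum (0.199593, 0.000000); after 4π/(2l+1) scaling, (0.836055, 0.000000) ⇒ P_1 = 0.836055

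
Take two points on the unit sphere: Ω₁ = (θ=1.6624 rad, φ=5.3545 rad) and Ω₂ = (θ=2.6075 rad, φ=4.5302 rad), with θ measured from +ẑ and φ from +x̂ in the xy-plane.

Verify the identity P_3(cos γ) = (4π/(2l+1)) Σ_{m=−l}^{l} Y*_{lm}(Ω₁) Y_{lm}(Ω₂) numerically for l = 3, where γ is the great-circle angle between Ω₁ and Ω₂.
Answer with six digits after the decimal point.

Addition theorem: P_3(cos γ) = (4π/7) Σ_m Y*_{lm}(Ω₁) Y_{lm}(Ω₂), m = −3…3:
  m=-3: Y*=-0.386231-0.143414i  Y=+0.028607-0.047021i  product -0.017793+0.014058i
  m=-2: Y*=+0.026205+0.088924i  Y=+0.212989+0.081236i  product -0.001643+0.021069i
  m=-1: Y*=-0.184673+0.246945i  Y=-0.080609+0.437541i  product -0.093162-0.100708i
  m=+0: Y*=+0.100981-0.000000i  Y=-0.226220+0.000000i  product -0.022844+0.000000i
  m=+1: Y*=+0.184673+0.246945i  Y=+0.080609+0.437541i  product -0.093162+0.100708i
  m=+2: Y*=+0.026205-0.088924i  Y=+0.212989-0.081236i  product -0.001643-0.021069i
  m=+3: Y*=+0.386231-0.143414i  Y=-0.028607-0.047021i  product -0.017793-0.014058i
Total Σ_m = -0.248039-0.000000i. Multiply by 1.795196: -0.445279-0.000000i. P_3(cos γ) = -0.445279

-0.445279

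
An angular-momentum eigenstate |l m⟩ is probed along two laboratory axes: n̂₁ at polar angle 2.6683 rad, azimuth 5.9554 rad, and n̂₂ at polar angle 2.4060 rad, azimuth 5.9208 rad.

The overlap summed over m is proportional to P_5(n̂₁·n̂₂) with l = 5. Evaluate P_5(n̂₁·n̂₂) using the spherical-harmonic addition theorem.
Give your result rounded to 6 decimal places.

Expand P_5 via completeness: Σ_{m} conj(Y_{5,m}) at Ω₁ times Y_{5,m} at Ω₂ —
  term(m=-5) = +0.000568+0.000099i   from Y*(Ω₁)=-0.000622-0.009112i, Y(Ω₂)=-0.015079+0.061318i
  term(m=-4) = +0.012324+0.001717i   from Y*(Ω₁)=-0.014479+0.054504i, Y(Ω₂)=-0.026688-0.219014i
  term(m=-3) = +0.082424+0.008586i   from Y*(Ω₁)=+0.111312-0.167171i, Y(Ω₂)=+0.191869+0.365294i
  term(m=-2) = +0.158102+0.010958i   from Y*(Ω₁)=-0.342031+0.263033i, Y(Ω₂)=-0.274980-0.243507i
  term(m=-1) = -0.033903-0.001174i   from Y*(Ω₁)=+0.426948-0.145184i, Y(Ω₂)=-0.070339-0.026668i
  term(m=+0) = +0.036711+0.000000i   from Y*(Ω₁)=+0.095304-0.000000i, Y(Ω₂)=+0.385196+0.000000i
  term(m=+1) = -0.033903+0.001174i   from Y*(Ω₁)=-0.426948-0.145184i, Y(Ω₂)=+0.070339-0.026668i
  term(m=+2) = +0.158102-0.010958i   from Y*(Ω₁)=-0.342031-0.263033i, Y(Ω₂)=-0.274980+0.243507i
  term(m=+3) = +0.082424-0.008586i   from Y*(Ω₁)=-0.111312-0.167171i, Y(Ω₂)=-0.191869+0.365294i
  term(m=+4) = +0.012324-0.001717i   from Y*(Ω₁)=-0.014479-0.054504i, Y(Ω₂)=-0.026688+0.219014i
  term(m=+5) = +0.000568-0.000099i   from Y*(Ω₁)=+0.000622-0.009112i, Y(Ω₂)=+0.015079+0.061318i
Accumulated sum +0.475740-0.000000i; after 4π/(2l+1) scaling, +0.543484-0.000000i ⇒ P_5 = 0.543484

0.543484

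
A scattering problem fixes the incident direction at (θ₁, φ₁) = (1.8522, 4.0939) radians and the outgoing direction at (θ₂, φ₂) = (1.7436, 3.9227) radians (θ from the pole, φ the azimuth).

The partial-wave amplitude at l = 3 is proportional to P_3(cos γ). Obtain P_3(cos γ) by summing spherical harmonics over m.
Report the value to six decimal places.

0.884543

Expand P_3 via completeness: Σ_{m} conj(Y_{3,m}) at Ω₁ times Y_{3,m} at Ω₂ —
  m=-3: (0.355015, -0.103884) × (0.278382, 0.285642) = (0.128503, 0.072488)  (running Σ = (0.128503, 0.072488))
  m=-2: (0.085820, -0.247464) × (-0.001463, 0.170524) = (0.042073, 0.014996)  (running Σ = (0.170576, 0.087485))
  m=-1: (0.110599, 0.155416) × (0.192662, -0.191016) = (0.050995, 0.008817)  (running Σ = (0.221572, 0.096301))
  m=0: (0.270937, -0.000000) × (0.183012, 0.000000) = (0.049585, 0.000000)  (running Σ = (0.271156, 0.096301))
  m=1: (-0.110599, 0.155416) × (-0.192662, -0.191016) = (0.050995, -0.008817)  (running Σ = (0.322152, 0.087485))
  m=2: (0.085820, 0.247464) × (-0.001463, -0.170524) = (0.042073, -0.014996)  (running Σ = (0.364225, 0.072488))
  m=3: (-0.355015, -0.103884) × (-0.278382, 0.285642) = (0.128503, -0.072488)  (running Σ = (0.492728, 0.000000))
Total Σ_m = (0.492728, 0.000000). Multiply by 1.795196: (0.884543, 0.000000). P_3(cos γ) = 0.884543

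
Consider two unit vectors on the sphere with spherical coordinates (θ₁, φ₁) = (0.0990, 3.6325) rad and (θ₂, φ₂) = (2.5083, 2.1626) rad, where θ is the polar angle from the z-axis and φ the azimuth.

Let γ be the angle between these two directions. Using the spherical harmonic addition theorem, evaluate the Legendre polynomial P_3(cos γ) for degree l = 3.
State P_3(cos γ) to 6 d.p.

Term-by-term m-sum for l=3 (normalisation 4π/7 = 1.795196):
  term(m=-3) = -0.00001 - 0.00003j   from Y*(Ω₁)=-0.00004 - 0.00040j, Y(Ω₂)=0.08467 - 0.01757j
  term(m=-2) = 0.00281 - 0.00057j   from Y*(Ω₁)=0.00552 + 0.00826j, Y(Ω₂)=0.10894 - 0.26716j
  term(m=-1) = 0.00547 + 0.05401j   from Y*(Ω₁)=-0.11131 - 0.05950j, Y(Ω₂)=-0.23994 - 0.35697j
  term(m=+0) = -0.05424 + 0.00000j   from Y*(Ω₁)=0.72456 + 0.00000j, Y(Ω₂)=-0.07486 + 0.00000j
  term(m=+1) = 0.00547 - 0.05401j   from Y*(Ω₁)=0.11131 - 0.05950j, Y(Ω₂)=0.23994 - 0.35697j
  term(m=+2) = 0.00281 + 0.00057j   from Y*(Ω₁)=0.00552 - 0.00826j, Y(Ω₂)=0.10894 + 0.26716j
  term(m=+3) = -0.00001 + 0.00003j   from Y*(Ω₁)=0.00004 - 0.00040j, Y(Ω₂)=-0.08467 - 0.01757j
Accumulated sum -0.03771 + 0.00000j; after 4π/(2l+1) scaling, -0.06769 + 0.00000j ⇒ P_3 = -0.067692

-0.067692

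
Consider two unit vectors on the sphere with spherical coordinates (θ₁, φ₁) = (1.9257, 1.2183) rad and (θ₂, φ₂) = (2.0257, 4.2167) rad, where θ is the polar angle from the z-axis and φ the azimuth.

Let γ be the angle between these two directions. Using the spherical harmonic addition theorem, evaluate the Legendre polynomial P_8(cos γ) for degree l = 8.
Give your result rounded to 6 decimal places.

0.317775

Term-by-term m-sum for l=8 (normalisation 4π/17 = 0.739198):
  m=-8: -0.29224 - 0.09737j × -0.14847 - 0.16038j = 0.02777 + 0.06133j  (running Σ = 0.02777 + 0.06133j)
  m=-7: 0.28503 - 0.35675j × 0.13784 - 0.40476j = -0.10511 - 0.16454j  (running Σ = -0.07733 - 0.10322j)
  m=-6: 0.10747 + 0.17760j × 0.36972 - 0.06250j = 0.05083 + 0.05895j  (running Σ = -0.02650 - 0.04427j)
  m=-5: 0.23902 - 0.04639j × -0.01341 - 0.01717j = -0.00400 - 0.00348j  (running Σ = -0.03050 - 0.04775j)
  m=-4: -0.04991 + 0.30767j × 0.14085 - 0.32233j = 0.09214 + 0.05942j  (running Σ = 0.06164 + 0.01167j)
  m=-3: 0.09353 + 0.05272j × 0.15687 - 0.01317j = 0.01537 + 0.00704j  (running Σ = 0.07701 + 0.01871j)
  m=-2: -0.24872 + 0.21163j × -0.15250 - 0.23307j = 0.08725 + 0.02569j  (running Σ = 0.16426 + 0.04440j)
  m=-1: 0.01602 + 0.04354j × 0.10368 - 0.19175j = 0.01001 + 0.00144j  (running Σ = 0.17427 + 0.04584j)
  m=0: -0.32606 + 0.00000j × -0.24950 + 0.00000j = 0.08135 + 0.00000j  (running Σ = 0.25562 + 0.04584j)
  m=1: -0.01602 + 0.04354j × -0.10368 - 0.19175j = 0.01001 - 0.00144j  (running Σ = 0.26563 + 0.04440j)
  m=2: -0.24872 - 0.21163j × -0.15250 + 0.23307j = 0.08725 - 0.02569j  (running Σ = 0.35289 + 0.01871j)
  m=3: -0.09353 + 0.05272j × -0.15687 - 0.01317j = 0.01537 - 0.00704j  (running Σ = 0.36825 + 0.01167j)
  m=4: -0.04991 - 0.30767j × 0.14085 + 0.32233j = 0.09214 - 0.05942j  (running Σ = 0.46039 - 0.04775j)
  m=5: -0.23902 - 0.04639j × 0.01341 - 0.01717j = -0.00400 + 0.00348j  (running Σ = 0.45639 - 0.04427j)
  m=6: 0.10747 - 0.17760j × 0.36972 + 0.06250j = 0.05083 - 0.05895j  (running Σ = 0.50723 - 0.10322j)
  m=7: -0.28503 - 0.35675j × -0.13784 - 0.40476j = -0.10511 + 0.16454j  (running Σ = 0.40212 + 0.06133j)
  m=8: -0.29224 + 0.09737j × -0.14847 + 0.16038j = 0.02777 - 0.06133j  (running Σ = 0.42989 + 0.00000j)
Total Σ_m = 0.42989 + 0.00000j. Multiply by 0.739198: 0.31778 + 0.00000j. P_8(cos γ) = 0.317775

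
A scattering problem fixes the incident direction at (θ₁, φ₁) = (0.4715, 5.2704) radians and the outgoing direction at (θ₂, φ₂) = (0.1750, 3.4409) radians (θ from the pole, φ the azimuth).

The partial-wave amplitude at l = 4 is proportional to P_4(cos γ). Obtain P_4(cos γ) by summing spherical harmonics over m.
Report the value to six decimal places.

-0.019016

Term-by-term m-sum for l=4 (normalisation 4π/9 = 1.396263):
  m=-4: -0.011568+0.014867i × +0.000148-0.000379i = +0.000004+0.000007i  (running Σ = +0.000004+0.000007i)
  m=-3: -0.103945-0.010769i × -0.004054+0.005087i = +0.000476-0.000485i  (running Σ = +0.000480-0.000479i)
  m=-2: -0.138117-0.282473i × +0.048486-0.033073i = -0.016039-0.009128i  (running Σ = -0.015559-0.009607i)
  m=-1: +0.259072-0.415059i × -0.293571+0.090589i = -0.038456+0.145318i  (running Σ = -0.054015+0.135712i)
  m=0: +0.130869-0.000000i × +0.721417+0.000000i = +0.094411+0.000000i  (running Σ = +0.040396+0.135712i)
  m=1: -0.259072-0.415059i × +0.293571+0.090589i = -0.038456-0.145318i  (running Σ = +0.001940-0.009607i)
  m=2: -0.138117+0.282473i × +0.048486+0.033073i = -0.016039+0.009128i  (running Σ = -0.014099-0.000479i)
  m=3: +0.103945-0.010769i × +0.004054+0.005087i = +0.000476+0.000485i  (running Σ = -0.013623+0.000007i)
  m=4: -0.011568-0.014867i × +0.000148+0.000379i = +0.000004-0.000007i  (running Σ = -0.013619+0.000000i)
Σ over m = -0.013619+0.000000i; ×(4π/9) → -0.019016+0.000000i. Real part: -0.019016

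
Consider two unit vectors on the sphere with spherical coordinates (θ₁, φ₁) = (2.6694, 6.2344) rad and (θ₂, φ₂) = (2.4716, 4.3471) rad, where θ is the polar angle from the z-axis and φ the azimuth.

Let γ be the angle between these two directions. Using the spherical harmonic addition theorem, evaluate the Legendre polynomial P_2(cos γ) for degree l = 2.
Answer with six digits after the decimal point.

Summing Y*_{l m}(θ₁,φ₁)·Y_{l m}(θ₂,φ₂) over m ∈ [−2, 2]; prefactor 4π/(2·2+1) = 2.513274:
  m=-2: Y*=0.07953 - 0.00778j  Y=-0.11094 - 0.09940j  product -0.00960 - 0.00704j
  m=-1: Y*=-0.31256 + 0.01526j  Y=0.13433 - 0.35122j  product -0.03663 + 0.11183j
  m=+0: Y*=0.43504 + 0.00000j  Y=0.26592 + 0.00000j  product 0.11569 + 0.00000j
  m=+1: Y*=0.31256 + 0.01526j  Y=-0.13433 - 0.35122j  product -0.03663 - 0.11183j
  m=+2: Y*=0.07953 + 0.00778j  Y=-0.11094 + 0.09940j  product -0.00960 + 0.00704j
Total Σ_m = 0.02324 + 0.00000j. Multiply by 2.513274: 0.05841 + 0.00000j. P_2(cos γ) = 0.058414

0.058414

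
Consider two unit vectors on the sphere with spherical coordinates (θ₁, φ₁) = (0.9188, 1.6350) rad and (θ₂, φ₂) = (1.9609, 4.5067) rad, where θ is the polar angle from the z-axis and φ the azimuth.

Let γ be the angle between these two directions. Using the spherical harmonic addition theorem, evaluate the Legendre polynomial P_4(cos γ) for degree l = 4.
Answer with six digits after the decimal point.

0.471962

Addition theorem: P_4(cos γ) = (4π/9) Σ_m Y*_{lm}(Ω₁) Y_{lm}(Ω₂), m = −4…4:
  m=-4: (0.170866, 0.044872) × (0.220245, 0.237348) = (0.026982, 0.050438)  (running Σ = (0.026982, 0.050438))
  m=-3: (0.073014, -0.374375) × (-0.217898, 0.307119) = (0.099068, 0.103999)  (running Σ = (0.126050, 0.154437))
  m=-2: (-0.330618, -0.042689) × (-0.003229, -0.001409) = (0.001008, 0.000604)  (running Σ = (0.127058, 0.155041))
  m=-1: (0.006189, -0.096267) × (-0.067550, 0.323762) = (0.030750, 0.008507)  (running Σ = (0.157807, 0.163547))
  m=0: (-0.349188, -0.000000) × (-0.064159, 0.000000) = (0.022404, 0.000000)  (running Σ = (0.180211, 0.163547))
  m=1: (-0.006189, -0.096267) × (0.067550, 0.323762) = (0.030750, -0.008507)  (running Σ = (0.210960, 0.155041))
  m=2: (-0.330618, 0.042689) × (-0.003229, 0.001409) = (0.001008, -0.000604)  (running Σ = (0.211968, 0.154437))
  m=3: (-0.073014, -0.374375) × (0.217898, 0.307119) = (0.099068, -0.103999)  (running Σ = (0.311036, 0.050438))
  m=4: (0.170866, -0.044872) × (0.220245, -0.237348) = (0.026982, -0.050438)  (running Σ = (0.338018, 0.000000))
Σ over m = (0.338018, 0.000000); ×(4π/9) → (0.471962, 0.000000). Real part: 0.471962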